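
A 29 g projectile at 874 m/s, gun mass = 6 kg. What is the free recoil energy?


v_r = m_p*v_p/m_gun = 0.029*874/6 = 4.22433 m/s, E_r = 0.5*m_gun*v_r^2 = 0.5*6*4.22433^2 = 53.53 J

53.53 J


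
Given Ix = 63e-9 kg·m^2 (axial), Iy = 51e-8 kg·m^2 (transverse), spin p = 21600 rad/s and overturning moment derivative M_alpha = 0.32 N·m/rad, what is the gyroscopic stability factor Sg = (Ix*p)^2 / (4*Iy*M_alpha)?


Sg = Ix^2 * p^2 / (4 * Iy * M_alpha) = (63e-9)^2 * 21600^2 / (4 * 51e-8 * 0.32) = 2.837

2.837


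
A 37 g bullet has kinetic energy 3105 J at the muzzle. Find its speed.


v = sqrt(2*E/m) = sqrt(2*3105/0.037) = 409.7 m/s

409.7 m/s


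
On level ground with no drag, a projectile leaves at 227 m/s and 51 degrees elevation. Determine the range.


R = v0^2 * sin(2*theta) / g = 227^2 * sin(2*51°) / 9.81 = 5138 m

5138 m


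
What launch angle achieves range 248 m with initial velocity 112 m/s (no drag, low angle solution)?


sin(2*theta) = R*g/v0^2 = 248*9.81/112^2 = 0.193948, theta = arcsin(0.193948)/2 = 5.592°

5.592 degrees


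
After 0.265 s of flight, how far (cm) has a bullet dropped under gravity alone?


drop = 0.5*g*t^2 = 0.5*9.81*0.265^2 = 0.344454 m ≈ 34.45 cm

34.45 cm


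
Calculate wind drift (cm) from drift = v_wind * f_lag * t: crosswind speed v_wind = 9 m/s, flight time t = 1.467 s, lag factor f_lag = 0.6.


drift = v_wind * lag * t = 9 * 0.6 * 1.467 = 7.9218 m ≈ 792.2 cm

792.2 cm


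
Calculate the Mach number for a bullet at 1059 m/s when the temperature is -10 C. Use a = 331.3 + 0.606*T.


a = 331.3 + 0.606*(-10) = 325.24 m/s
M = v/a = 1059/325.24 = 3.256

3.256


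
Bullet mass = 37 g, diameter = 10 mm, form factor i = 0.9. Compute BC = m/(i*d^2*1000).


BC = m/(i*d^2*1000) = 37/(0.9 * 10^2 * 1000) = 0.0004111

0.0004111


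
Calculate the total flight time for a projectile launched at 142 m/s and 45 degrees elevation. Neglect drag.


T = 2*v0*sin(theta)/g = 2*142*sin(45°)/9.81 = 20.47 s

20.47 s


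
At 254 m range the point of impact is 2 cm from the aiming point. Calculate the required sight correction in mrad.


1 mrad subtends 1 cm per 10 m of range, so adj = error_cm / (dist_m / 10) = 2 / (254/10) = 0.07874 mrad

0.07874 mrad


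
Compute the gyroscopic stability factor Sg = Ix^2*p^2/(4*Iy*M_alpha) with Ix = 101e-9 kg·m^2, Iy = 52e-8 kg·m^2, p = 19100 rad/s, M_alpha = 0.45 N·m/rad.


Sg = Ix^2 * p^2 / (4 * Iy * M_alpha) = (101e-9)^2 * 19100^2 / (4 * 52e-8 * 0.45) = 3.976

3.976


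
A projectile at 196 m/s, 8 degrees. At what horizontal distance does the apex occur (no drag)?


R = v0^2*sin(2*theta)/g = 196^2*sin(2*8°)/9.81 = 1079.4 m
apex_dist = R/2 = 1079.4/2 = 539.7 m

539.7 m


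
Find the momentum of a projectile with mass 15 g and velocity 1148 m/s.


p = m*v = 0.015*1148 = 17.22 kg·m/s

17.22 kg·m/s


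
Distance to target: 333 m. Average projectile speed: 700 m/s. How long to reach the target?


t = d/v = 333/700 = 0.4757 s

0.4757 s


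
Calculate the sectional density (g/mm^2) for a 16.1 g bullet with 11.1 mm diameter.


SD = m/d^2 = 16.1/11.1^2 = 0.1307 g/mm^2

0.1307 g/mm^2


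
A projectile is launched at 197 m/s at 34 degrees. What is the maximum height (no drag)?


H = (v0*sin(theta))^2 / (2g) = (197*sin(34°))^2 / (2*9.81) = 618.5 m

618.5 m


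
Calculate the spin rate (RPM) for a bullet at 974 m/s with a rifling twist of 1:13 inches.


twist_m = 13*0.0254 = 0.3302 m
spin = v/twist = 974/0.3302 = 2949.727 rev/s
RPM = spin*60 = 2949.727*60 ≈ 176984 RPM

176984 RPM


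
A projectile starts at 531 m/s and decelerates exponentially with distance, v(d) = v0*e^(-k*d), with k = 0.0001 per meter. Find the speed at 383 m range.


v = v0*exp(-k*d) = 531*exp(-0.0001*383) = 511 m/s

511 m/s


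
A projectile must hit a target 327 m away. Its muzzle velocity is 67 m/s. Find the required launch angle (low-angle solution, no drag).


sin(2*theta) = R*g/v0^2 = 327*9.81/67^2 = 0.714607, theta = arcsin(0.714607)/2 = 22.81°

22.81 degrees


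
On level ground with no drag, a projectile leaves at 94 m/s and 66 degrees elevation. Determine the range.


R = v0^2 * sin(2*theta) / g = 94^2 * sin(2*66°) / 9.81 = 669.4 m

669.4 m


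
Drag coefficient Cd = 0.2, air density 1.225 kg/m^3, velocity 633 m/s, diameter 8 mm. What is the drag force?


A = pi*(d/2)^2 = pi*(8/2000)^2 = 5.02655e-05 m^2
Fd = 0.5*Cd*rho*A*v^2 = 0.5*0.2*1.225*5.02655e-05*633^2 = 2.467 N

2.467 N


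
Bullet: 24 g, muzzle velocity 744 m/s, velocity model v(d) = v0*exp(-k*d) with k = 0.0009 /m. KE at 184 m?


v = v0*exp(-k*d) = 744*exp(-0.0009*184) = 630.455 m/s
E = 0.5*m*v^2 = 0.5*0.024*630.455^2 = 4770 J

4770 J


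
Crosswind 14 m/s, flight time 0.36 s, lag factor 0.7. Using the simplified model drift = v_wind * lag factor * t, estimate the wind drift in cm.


drift = v_wind * lag * t = 14 * 0.7 * 0.36 = 3.528 m ≈ 352.8 cm

352.8 cm


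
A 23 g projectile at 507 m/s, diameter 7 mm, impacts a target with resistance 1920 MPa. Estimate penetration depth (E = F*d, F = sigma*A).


A = pi*(d/2)^2 = pi*(7/2)^2 = 38.4845 mm^2
E = 0.5*m*v^2 = 0.5*0.023*507^2 = 2956.06 J
depth = E/(sigma*A) = 2956.06 J / (1920 MPa * 38.4845 mm^2) = 2956.06/(1920 * 38.4845) m = 0.0400061 m ≈ 40.01 mm

40.01 mm


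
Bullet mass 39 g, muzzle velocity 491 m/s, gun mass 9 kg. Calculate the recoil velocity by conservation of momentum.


v_recoil = m_p * v_p / m_gun = 0.039 * 491 / 9 = 2.128 m/s

2.128 m/s


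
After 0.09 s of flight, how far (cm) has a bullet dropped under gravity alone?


drop = 0.5*g*t^2 = 0.5*9.81*0.09^2 = 0.0397305 m ≈ 3.973 cm

3.973 cm


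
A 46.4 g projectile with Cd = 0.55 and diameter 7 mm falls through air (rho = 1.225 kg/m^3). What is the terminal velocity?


A = pi*(d/2)^2 = pi*(7/2000)^2 = 3.84845e-05 m^2
vt = sqrt(2mg/(Cd*rho*A)) = sqrt(2*0.0464*9.81/(0.55 * 1.225 * 3.84845e-05)) = 187.4 m/s

187.4 m/s


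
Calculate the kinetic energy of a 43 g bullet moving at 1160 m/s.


E = 0.5*m*v^2 = 0.5*0.043*1160^2 = 28930 J

28930 J


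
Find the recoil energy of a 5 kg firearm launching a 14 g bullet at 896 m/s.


v_r = m_p*v_p/m_gun = 0.014*896/5 = 2.5088 m/s, E_r = 0.5*m_gun*v_r^2 = 0.5*5*2.5088^2 = 15.74 J

15.74 J


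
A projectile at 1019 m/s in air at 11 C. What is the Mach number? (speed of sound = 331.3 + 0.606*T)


a = 331.3 + 0.606*(11) = 337.966 m/s
M = v/a = 1019/337.966 = 3.015

3.015


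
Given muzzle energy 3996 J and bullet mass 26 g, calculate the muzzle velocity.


v = sqrt(2*E/m) = sqrt(2*3996/0.026) = 554.4 m/s

554.4 m/s


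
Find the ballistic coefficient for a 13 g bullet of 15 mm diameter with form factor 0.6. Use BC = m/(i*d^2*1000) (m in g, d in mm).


BC = m/(i*d^2*1000) = 13/(0.6 * 15^2 * 1000) = 9.63e-05

9.63e-05


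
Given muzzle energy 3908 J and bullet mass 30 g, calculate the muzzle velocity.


v = sqrt(2*E/m) = sqrt(2*3908/0.03) = 510.4 m/s

510.4 m/s


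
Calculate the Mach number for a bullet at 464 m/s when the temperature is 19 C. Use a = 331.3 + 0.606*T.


a = 331.3 + 0.606*(19) = 342.814 m/s
M = v/a = 464/342.814 = 1.354

1.354


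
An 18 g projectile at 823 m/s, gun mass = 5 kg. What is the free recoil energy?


v_r = m_p*v_p/m_gun = 0.018*823/5 = 2.9628 m/s, E_r = 0.5*m_gun*v_r^2 = 0.5*5*2.9628^2 = 21.95 J

21.95 J


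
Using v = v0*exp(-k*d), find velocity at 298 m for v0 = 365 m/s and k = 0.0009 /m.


v = v0*exp(-k*d) = 365*exp(-0.0009*298) = 279.1 m/s

279.1 m/s


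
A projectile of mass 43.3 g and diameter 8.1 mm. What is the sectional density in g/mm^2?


SD = m/d^2 = 43.3/8.1^2 = 0.66 g/mm^2

0.66 g/mm^2


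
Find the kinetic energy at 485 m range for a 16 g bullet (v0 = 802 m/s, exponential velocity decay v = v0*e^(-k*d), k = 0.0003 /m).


v = v0*exp(-k*d) = 802*exp(-0.0003*485) = 693.401 m/s
E = 0.5*m*v^2 = 0.5*0.016*693.401^2 = 3846 J

3846 J


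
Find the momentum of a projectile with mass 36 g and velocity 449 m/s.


p = m*v = 0.036*449 = 16.16 kg·m/s

16.16 kg·m/s


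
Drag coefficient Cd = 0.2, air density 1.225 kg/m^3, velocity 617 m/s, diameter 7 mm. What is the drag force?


A = pi*(d/2)^2 = pi*(7/2000)^2 = 3.84845e-05 m^2
Fd = 0.5*Cd*rho*A*v^2 = 0.5*0.2*1.225*3.84845e-05*617^2 = 1.795 N

1.795 N


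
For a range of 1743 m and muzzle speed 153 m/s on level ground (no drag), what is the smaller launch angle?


sin(2*theta) = R*g/v0^2 = 1743*9.81/153^2 = 0.730438, theta = arcsin(0.730438)/2 = 23.46°

23.46 degrees


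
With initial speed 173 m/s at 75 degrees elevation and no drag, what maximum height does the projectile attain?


H = (v0*sin(theta))^2 / (2g) = (173*sin(75°))^2 / (2*9.81) = 1423 m

1423 m


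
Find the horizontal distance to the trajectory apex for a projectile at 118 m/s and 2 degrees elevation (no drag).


R = v0^2*sin(2*theta)/g = 118^2*sin(2*2°)/9.81 = 99.0101 m
apex_dist = R/2 = 99.0101/2 = 49.51 m

49.51 m


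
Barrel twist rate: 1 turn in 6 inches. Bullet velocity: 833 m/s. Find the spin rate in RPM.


twist_m = 6*0.0254 = 0.1524 m
spin = v/twist = 833/0.1524 = 5465.879 rev/s
RPM = spin*60 = 5465.879*60 ≈ 327953 RPM

327953 RPM


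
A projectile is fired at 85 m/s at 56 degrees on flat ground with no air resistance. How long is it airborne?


T = 2*v0*sin(theta)/g = 2*85*sin(56°)/9.81 = 14.37 s

14.37 s


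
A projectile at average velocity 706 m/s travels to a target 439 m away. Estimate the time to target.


t = d/v = 439/706 = 0.6218 s

0.6218 s


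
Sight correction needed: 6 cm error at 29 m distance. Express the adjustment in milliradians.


1 mrad subtends 1 cm per 10 m of range, so adj = error_cm / (dist_m / 10) = 6 / (29/10) = 2.069 mrad

2.069 mrad


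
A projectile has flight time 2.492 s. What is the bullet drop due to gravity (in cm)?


drop = 0.5*g*t^2 = 0.5*9.81*2.492^2 = 30.4604 m ≈ 3046 cm

3046 cm


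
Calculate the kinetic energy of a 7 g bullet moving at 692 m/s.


E = 0.5*m*v^2 = 0.5*0.007*692^2 = 1676 J

1676 J


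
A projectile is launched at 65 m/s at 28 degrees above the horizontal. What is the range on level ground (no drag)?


R = v0^2 * sin(2*theta) / g = 65^2 * sin(2*28°) / 9.81 = 357.1 m

357.1 m


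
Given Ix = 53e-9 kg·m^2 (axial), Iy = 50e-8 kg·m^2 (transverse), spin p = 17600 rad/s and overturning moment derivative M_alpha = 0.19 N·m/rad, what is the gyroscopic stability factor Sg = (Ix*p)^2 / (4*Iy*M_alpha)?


Sg = Ix^2 * p^2 / (4 * Iy * M_alpha) = (53e-9)^2 * 17600^2 / (4 * 50e-8 * 0.19) = 2.29

2.29


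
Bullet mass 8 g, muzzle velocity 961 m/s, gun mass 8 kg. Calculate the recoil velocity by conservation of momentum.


v_recoil = m_p * v_p / m_gun = 0.008 * 961 / 8 = 0.961 m/s

0.961 m/s


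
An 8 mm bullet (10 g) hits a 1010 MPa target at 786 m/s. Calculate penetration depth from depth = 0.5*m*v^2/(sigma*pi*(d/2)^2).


A = pi*(d/2)^2 = pi*(8/2)^2 = 50.2655 mm^2
E = 0.5*m*v^2 = 0.5*0.01*786^2 = 3088.98 J
depth = E/(sigma*A) = 3088.98 J / (1010 MPa * 50.2655 mm^2) = 3088.98/(1010 * 50.2655) m = 0.0608449 m ≈ 60.84 mm

60.84 mm


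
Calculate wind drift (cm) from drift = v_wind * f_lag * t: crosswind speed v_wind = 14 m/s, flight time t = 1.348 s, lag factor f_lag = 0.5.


drift = v_wind * lag * t = 14 * 0.5 * 1.348 = 9.436 m ≈ 943.6 cm

943.6 cm


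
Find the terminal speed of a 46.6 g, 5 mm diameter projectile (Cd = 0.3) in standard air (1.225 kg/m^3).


A = pi*(d/2)^2 = pi*(5/2000)^2 = 1.96350e-05 m^2
vt = sqrt(2mg/(Cd*rho*A)) = sqrt(2*0.0466*9.81/(0.3 * 1.225 * 1.96350e-05)) = 356 m/s

356 m/s


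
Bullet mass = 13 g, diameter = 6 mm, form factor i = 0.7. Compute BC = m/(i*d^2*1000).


BC = m/(i*d^2*1000) = 13/(0.7 * 6^2 * 1000) = 0.0005159

0.0005159


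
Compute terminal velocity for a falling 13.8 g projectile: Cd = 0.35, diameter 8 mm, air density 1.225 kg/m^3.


A = pi*(d/2)^2 = pi*(8/2000)^2 = 5.02655e-05 m^2
vt = sqrt(2mg/(Cd*rho*A)) = sqrt(2*0.0138*9.81/(0.35 * 1.225 * 5.02655e-05)) = 112.1 m/s

112.1 m/s


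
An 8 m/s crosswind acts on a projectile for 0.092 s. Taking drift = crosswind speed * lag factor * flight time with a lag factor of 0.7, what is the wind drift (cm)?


drift = v_wind * lag * t = 8 * 0.7 * 0.092 = 0.5152 m ≈ 51.52 cm

51.52 cm


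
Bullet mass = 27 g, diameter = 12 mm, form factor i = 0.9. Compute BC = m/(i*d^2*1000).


BC = m/(i*d^2*1000) = 27/(0.9 * 12^2 * 1000) = 0.0002083

0.0002083


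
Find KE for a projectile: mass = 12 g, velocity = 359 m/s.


E = 0.5*m*v^2 = 0.5*0.012*359^2 = 773.3 J

773.3 J


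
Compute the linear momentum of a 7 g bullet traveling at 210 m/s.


p = m*v = 0.007*210 = 1.47 kg·m/s

1.47 kg·m/s


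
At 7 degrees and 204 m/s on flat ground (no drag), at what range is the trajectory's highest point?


R = v0^2*sin(2*theta)/g = 204^2*sin(2*7°)/9.81 = 1026.28 m
apex_dist = R/2 = 1026.28/2 = 513.1 m

513.1 m


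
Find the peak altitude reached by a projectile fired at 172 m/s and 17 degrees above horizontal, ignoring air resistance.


H = (v0*sin(theta))^2 / (2g) = (172*sin(17°))^2 / (2*9.81) = 128.9 m

128.9 m


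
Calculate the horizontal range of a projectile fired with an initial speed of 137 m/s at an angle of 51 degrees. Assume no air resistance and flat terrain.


R = v0^2 * sin(2*theta) / g = 137^2 * sin(2*51°) / 9.81 = 1871 m

1871 m


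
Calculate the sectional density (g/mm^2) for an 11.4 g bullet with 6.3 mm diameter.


SD = m/d^2 = 11.4/6.3^2 = 0.2872 g/mm^2

0.2872 g/mm^2


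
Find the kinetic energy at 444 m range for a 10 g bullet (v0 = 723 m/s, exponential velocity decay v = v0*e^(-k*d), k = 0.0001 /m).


v = v0*exp(-k*d) = 723*exp(-0.0001*444) = 691.601 m/s
E = 0.5*m*v^2 = 0.5*0.01*691.601^2 = 2392 J

2392 J


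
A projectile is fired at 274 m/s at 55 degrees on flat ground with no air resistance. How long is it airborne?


T = 2*v0*sin(theta)/g = 2*274*sin(55°)/9.81 = 45.76 s

45.76 s


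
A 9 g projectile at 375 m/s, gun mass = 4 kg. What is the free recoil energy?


v_r = m_p*v_p/m_gun = 0.009*375/4 = 0.84375 m/s, E_r = 0.5*m_gun*v_r^2 = 0.5*4*0.84375^2 = 1.424 J

1.424 J


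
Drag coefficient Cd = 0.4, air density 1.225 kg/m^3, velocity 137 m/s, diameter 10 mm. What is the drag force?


A = pi*(d/2)^2 = pi*(10/2000)^2 = 7.85398e-05 m^2
Fd = 0.5*Cd*rho*A*v^2 = 0.5*0.4*1.225*7.85398e-05*137^2 = 0.3612 N

0.3612 N


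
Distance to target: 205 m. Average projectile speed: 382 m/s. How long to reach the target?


t = d/v = 205/382 = 0.5366 s

0.5366 s


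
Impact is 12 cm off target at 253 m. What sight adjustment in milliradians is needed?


1 mrad subtends 1 cm per 10 m of range, so adj = error_cm / (dist_m / 10) = 12 / (253/10) = 0.4743 mrad

0.4743 mrad


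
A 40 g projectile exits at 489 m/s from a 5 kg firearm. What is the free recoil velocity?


v_recoil = m_p * v_p / m_gun = 0.04 * 489 / 5 = 3.912 m/s

3.912 m/s


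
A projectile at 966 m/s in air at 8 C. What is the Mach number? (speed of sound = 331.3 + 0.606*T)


a = 331.3 + 0.606*(8) = 336.148 m/s
M = v/a = 966/336.148 = 2.874

2.874


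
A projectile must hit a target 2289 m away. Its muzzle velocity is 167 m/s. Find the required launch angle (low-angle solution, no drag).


sin(2*theta) = R*g/v0^2 = 2289*9.81/167^2 = 0.805159, theta = arcsin(0.805159)/2 = 26.81°

26.81 degrees


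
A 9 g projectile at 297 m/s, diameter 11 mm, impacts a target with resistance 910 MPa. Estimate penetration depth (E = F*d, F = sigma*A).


A = pi*(d/2)^2 = pi*(11/2)^2 = 95.0332 mm^2
E = 0.5*m*v^2 = 0.5*0.009*297^2 = 396.94 J
depth = E/(sigma*A) = 396.94 J / (910 MPa * 95.0332 mm^2) = 396.94/(910 * 95.0332) m = 0.00458996 m ≈ 4.59 mm

4.59 mm


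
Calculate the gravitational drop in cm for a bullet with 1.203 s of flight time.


drop = 0.5*g*t^2 = 0.5*9.81*1.203^2 = 7.09856 m ≈ 709.9 cm

709.9 cm


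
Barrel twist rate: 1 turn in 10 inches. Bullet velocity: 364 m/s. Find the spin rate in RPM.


twist_m = 10*0.0254 = 0.254 m
spin = v/twist = 364/0.254 = 1433.071 rev/s
RPM = spin*60 = 1433.071*60 ≈ 85984 RPM

85984 RPM


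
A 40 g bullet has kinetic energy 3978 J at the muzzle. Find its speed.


v = sqrt(2*E/m) = sqrt(2*3978/0.04) = 446 m/s

446 m/s


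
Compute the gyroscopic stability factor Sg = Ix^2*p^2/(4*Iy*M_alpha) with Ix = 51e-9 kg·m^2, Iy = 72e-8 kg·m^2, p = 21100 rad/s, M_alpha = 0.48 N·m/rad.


Sg = Ix^2 * p^2 / (4 * Iy * M_alpha) = (51e-9)^2 * 21100^2 / (4 * 72e-8 * 0.48) = 0.8377

0.8377


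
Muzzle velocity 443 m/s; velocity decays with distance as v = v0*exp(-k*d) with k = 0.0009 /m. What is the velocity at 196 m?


v = v0*exp(-k*d) = 443*exp(-0.0009*196) = 371.4 m/s

371.4 m/s


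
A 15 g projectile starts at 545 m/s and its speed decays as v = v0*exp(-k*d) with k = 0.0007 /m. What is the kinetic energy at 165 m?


v = v0*exp(-k*d) = 545*exp(-0.0007*165) = 485.552 m/s
E = 0.5*m*v^2 = 0.5*0.015*485.552^2 = 1768 J

1768 J


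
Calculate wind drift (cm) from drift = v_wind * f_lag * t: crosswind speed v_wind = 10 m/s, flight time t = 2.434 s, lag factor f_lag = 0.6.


drift = v_wind * lag * t = 10 * 0.6 * 2.434 = 14.604 m ≈ 1460 cm

1460 cm


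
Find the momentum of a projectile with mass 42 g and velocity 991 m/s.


p = m*v = 0.042*991 = 41.62 kg·m/s

41.62 kg·m/s


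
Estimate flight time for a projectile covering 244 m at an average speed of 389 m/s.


t = d/v = 244/389 = 0.6272 s

0.6272 s


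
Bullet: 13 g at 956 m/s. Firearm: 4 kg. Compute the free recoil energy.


v_r = m_p*v_p/m_gun = 0.013*956/4 = 3.107 m/s, E_r = 0.5*m_gun*v_r^2 = 0.5*4*3.107^2 = 19.31 J

19.31 J


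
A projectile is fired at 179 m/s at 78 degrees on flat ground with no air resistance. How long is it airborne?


T = 2*v0*sin(theta)/g = 2*179*sin(78°)/9.81 = 35.7 s

35.7 s


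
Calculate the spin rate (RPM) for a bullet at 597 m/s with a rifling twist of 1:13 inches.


twist_m = 13*0.0254 = 0.3302 m
spin = v/twist = 597/0.3302 = 1807.995 rev/s
RPM = spin*60 = 1807.995*60 ≈ 108480 RPM

108480 RPM


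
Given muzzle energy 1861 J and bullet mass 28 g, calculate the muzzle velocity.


v = sqrt(2*E/m) = sqrt(2*1861/0.028) = 364.6 m/s

364.6 m/s


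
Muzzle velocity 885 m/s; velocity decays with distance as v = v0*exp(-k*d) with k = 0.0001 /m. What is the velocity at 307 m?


v = v0*exp(-k*d) = 885*exp(-0.0001*307) = 858.2 m/s

858.2 m/s


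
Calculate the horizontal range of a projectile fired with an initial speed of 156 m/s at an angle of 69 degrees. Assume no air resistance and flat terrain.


R = v0^2 * sin(2*theta) / g = 156^2 * sin(2*69°) / 9.81 = 1660 m

1660 m


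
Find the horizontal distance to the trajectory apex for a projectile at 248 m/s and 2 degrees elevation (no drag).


R = v0^2*sin(2*theta)/g = 248^2*sin(2*2°)/9.81 = 437.34 m
apex_dist = R/2 = 437.34/2 = 218.7 m

218.7 m


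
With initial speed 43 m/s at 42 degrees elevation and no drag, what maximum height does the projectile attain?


H = (v0*sin(theta))^2 / (2g) = (43*sin(42°))^2 / (2*9.81) = 42.19 m

42.19 m


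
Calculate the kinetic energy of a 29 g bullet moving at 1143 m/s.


E = 0.5*m*v^2 = 0.5*0.029*1143^2 = 18944 J

18944 J


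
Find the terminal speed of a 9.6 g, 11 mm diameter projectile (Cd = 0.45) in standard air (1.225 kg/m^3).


A = pi*(d/2)^2 = pi*(11/2000)^2 = 9.50332e-05 m^2
vt = sqrt(2mg/(Cd*rho*A)) = sqrt(2*0.0096*9.81/(0.45 * 1.225 * 9.50332e-05)) = 59.96 m/s

59.96 m/s


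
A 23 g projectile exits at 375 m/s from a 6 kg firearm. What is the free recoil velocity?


v_recoil = m_p * v_p / m_gun = 0.023 * 375 / 6 = 1.438 m/s

1.438 m/s


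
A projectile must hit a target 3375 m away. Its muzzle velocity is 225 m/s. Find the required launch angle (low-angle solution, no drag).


sin(2*theta) = R*g/v0^2 = 3375*9.81/225^2 = 0.654, theta = arcsin(0.654)/2 = 20.42°

20.42 degrees


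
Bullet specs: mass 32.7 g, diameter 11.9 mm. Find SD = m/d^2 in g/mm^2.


SD = m/d^2 = 32.7/11.9^2 = 0.2309 g/mm^2

0.2309 g/mm^2


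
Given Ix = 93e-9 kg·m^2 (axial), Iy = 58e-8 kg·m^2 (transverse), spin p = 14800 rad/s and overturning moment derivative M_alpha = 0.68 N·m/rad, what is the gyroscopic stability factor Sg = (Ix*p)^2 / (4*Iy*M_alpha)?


Sg = Ix^2 * p^2 / (4 * Iy * M_alpha) = (93e-9)^2 * 14800^2 / (4 * 58e-8 * 0.68) = 1.201

1.201


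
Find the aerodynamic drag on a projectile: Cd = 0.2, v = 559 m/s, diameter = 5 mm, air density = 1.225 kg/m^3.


A = pi*(d/2)^2 = pi*(5/2000)^2 = 1.96350e-05 m^2
Fd = 0.5*Cd*rho*A*v^2 = 0.5*0.2*1.225*1.96350e-05*559^2 = 0.7516 N

0.7516 N


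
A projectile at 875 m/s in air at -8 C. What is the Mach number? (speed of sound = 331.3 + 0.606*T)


a = 331.3 + 0.606*(-8) = 326.452 m/s
M = v/a = 875/326.452 = 2.68

2.68


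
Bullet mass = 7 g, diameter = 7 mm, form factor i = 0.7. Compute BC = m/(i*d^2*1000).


BC = m/(i*d^2*1000) = 7/(0.7 * 7^2 * 1000) = 0.0002041

0.0002041


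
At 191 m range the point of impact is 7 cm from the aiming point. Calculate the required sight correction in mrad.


1 mrad subtends 1 cm per 10 m of range, so adj = error_cm / (dist_m / 10) = 7 / (191/10) = 0.3665 mrad

0.3665 mrad


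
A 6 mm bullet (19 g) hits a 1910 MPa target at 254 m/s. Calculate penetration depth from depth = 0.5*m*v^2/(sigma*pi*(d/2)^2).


A = pi*(d/2)^2 = pi*(6/2)^2 = 28.2743 mm^2
E = 0.5*m*v^2 = 0.5*0.019*254^2 = 612.902 J
depth = E/(sigma*A) = 612.902 J / (1910 MPa * 28.2743 mm^2) = 612.902/(1910 * 28.2743) m = 0.0113492 m ≈ 11.35 mm

11.35 mm


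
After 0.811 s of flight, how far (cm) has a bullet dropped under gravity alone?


drop = 0.5*g*t^2 = 0.5*9.81*0.811^2 = 3.22612 m ≈ 322.6 cm

322.6 cm


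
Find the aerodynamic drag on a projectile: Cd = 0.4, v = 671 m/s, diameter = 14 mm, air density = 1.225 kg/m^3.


A = pi*(d/2)^2 = pi*(14/2000)^2 = 1.53938e-04 m^2
Fd = 0.5*Cd*rho*A*v^2 = 0.5*0.4*1.225*1.53938e-04*671^2 = 16.98 N

16.98 N


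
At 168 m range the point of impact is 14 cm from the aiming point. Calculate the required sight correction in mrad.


1 mrad subtends 1 cm per 10 m of range, so adj = error_cm / (dist_m / 10) = 14 / (168/10) = 0.8333 mrad

0.8333 mrad


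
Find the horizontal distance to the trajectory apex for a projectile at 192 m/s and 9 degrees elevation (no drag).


R = v0^2*sin(2*theta)/g = 192^2*sin(2*9°)/9.81 = 1161.22 m
apex_dist = R/2 = 1161.22/2 = 580.6 m

580.6 m


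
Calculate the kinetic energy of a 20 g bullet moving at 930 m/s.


E = 0.5*m*v^2 = 0.5*0.02*930^2 = 8649 J

8649 J


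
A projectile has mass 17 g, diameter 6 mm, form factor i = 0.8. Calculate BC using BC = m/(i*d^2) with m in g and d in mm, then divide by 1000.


BC = m/(i*d^2*1000) = 17/(0.8 * 6^2 * 1000) = 0.0005903

0.0005903


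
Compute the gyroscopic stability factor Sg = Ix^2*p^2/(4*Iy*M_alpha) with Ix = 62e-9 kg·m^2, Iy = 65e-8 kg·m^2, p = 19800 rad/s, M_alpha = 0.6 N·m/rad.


Sg = Ix^2 * p^2 / (4 * Iy * M_alpha) = (62e-9)^2 * 19800^2 / (4 * 65e-8 * 0.6) = 0.966

0.966


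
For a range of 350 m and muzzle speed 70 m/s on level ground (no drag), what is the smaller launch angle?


sin(2*theta) = R*g/v0^2 = 350*9.81/70^2 = 0.700714, theta = arcsin(0.700714)/2 = 22.24°

22.24 degrees


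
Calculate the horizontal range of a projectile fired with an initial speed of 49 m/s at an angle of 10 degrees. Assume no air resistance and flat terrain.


R = v0^2 * sin(2*theta) / g = 49^2 * sin(2*10°) / 9.81 = 83.71 m

83.71 m


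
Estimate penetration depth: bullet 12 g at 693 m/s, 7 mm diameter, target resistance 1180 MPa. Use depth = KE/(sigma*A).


A = pi*(d/2)^2 = pi*(7/2)^2 = 38.4845 mm^2
E = 0.5*m*v^2 = 0.5*0.012*693^2 = 2881.49 J
depth = E/(sigma*A) = 2881.49 J / (1180 MPa * 38.4845 mm^2) = 2881.49/(1180 * 38.4845) m = 0.0634526 m ≈ 63.45 mm

63.45 mm


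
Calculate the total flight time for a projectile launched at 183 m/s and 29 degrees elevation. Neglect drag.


T = 2*v0*sin(theta)/g = 2*183*sin(29°)/9.81 = 18.09 s

18.09 s


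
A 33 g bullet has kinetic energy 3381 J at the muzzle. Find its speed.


v = sqrt(2*E/m) = sqrt(2*3381/0.033) = 452.7 m/s

452.7 m/s


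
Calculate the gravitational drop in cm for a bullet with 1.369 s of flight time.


drop = 0.5*g*t^2 = 0.5*9.81*1.369^2 = 9.19276 m ≈ 919.3 cm

919.3 cm


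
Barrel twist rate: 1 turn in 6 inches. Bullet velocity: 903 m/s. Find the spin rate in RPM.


twist_m = 6*0.0254 = 0.1524 m
spin = v/twist = 903/0.1524 = 5925.197 rev/s
RPM = spin*60 = 5925.197*60 ≈ 355512 RPM

355512 RPM


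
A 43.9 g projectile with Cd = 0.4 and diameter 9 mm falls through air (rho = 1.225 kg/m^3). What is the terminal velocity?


A = pi*(d/2)^2 = pi*(9/2000)^2 = 6.36173e-05 m^2
vt = sqrt(2mg/(Cd*rho*A)) = sqrt(2*0.0439*9.81/(0.4 * 1.225 * 6.36173e-05)) = 166.2 m/s

166.2 m/s


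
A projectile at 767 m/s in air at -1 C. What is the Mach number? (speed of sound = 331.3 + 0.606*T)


a = 331.3 + 0.606*(-1) = 330.694 m/s
M = v/a = 767/330.694 = 2.319

2.319


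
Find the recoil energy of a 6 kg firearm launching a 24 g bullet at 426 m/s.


v_r = m_p*v_p/m_gun = 0.024*426/6 = 1.704 m/s, E_r = 0.5*m_gun*v_r^2 = 0.5*6*1.704^2 = 8.711 J

8.711 J


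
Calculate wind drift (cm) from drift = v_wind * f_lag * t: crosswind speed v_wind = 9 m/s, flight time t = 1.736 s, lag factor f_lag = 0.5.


drift = v_wind * lag * t = 9 * 0.5 * 1.736 = 7.812 m ≈ 781.2 cm

781.2 cm


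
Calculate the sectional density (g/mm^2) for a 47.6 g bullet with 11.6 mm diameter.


SD = m/d^2 = 47.6/11.6^2 = 0.3537 g/mm^2

0.3537 g/mm^2


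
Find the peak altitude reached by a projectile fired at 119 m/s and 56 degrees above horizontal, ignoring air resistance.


H = (v0*sin(theta))^2 / (2g) = (119*sin(56°))^2 / (2*9.81) = 496.1 m

496.1 m


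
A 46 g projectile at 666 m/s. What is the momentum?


p = m*v = 0.046*666 = 30.64 kg·m/s

30.64 kg·m/s


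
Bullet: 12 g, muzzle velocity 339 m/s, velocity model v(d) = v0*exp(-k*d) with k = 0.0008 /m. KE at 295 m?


v = v0*exp(-k*d) = 339*exp(-0.0008*295) = 267.736 m/s
E = 0.5*m*v^2 = 0.5*0.012*267.736^2 = 430.1 J

430.1 J


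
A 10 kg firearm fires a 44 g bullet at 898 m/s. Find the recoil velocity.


v_recoil = m_p * v_p / m_gun = 0.044 * 898 / 10 = 3.951 m/s

3.951 m/s


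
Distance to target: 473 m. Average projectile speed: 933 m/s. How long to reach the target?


t = d/v = 473/933 = 0.507 s

0.507 s


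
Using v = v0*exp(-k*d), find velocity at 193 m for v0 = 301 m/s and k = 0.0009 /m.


v = v0*exp(-k*d) = 301*exp(-0.0009*193) = 253 m/s

253 m/s


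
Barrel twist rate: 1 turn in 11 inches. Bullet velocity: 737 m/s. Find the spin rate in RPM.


twist_m = 11*0.0254 = 0.2794 m
spin = v/twist = 737/0.2794 = 2637.795 rev/s
RPM = spin*60 = 2637.795*60 ≈ 158268 RPM

158268 RPM


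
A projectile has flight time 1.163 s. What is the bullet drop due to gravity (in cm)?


drop = 0.5*g*t^2 = 0.5*9.81*1.163^2 = 6.63435 m ≈ 663.4 cm

663.4 cm


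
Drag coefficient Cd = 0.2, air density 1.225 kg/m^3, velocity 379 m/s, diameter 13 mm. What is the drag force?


A = pi*(d/2)^2 = pi*(13/2000)^2 = 1.32732e-04 m^2
Fd = 0.5*Cd*rho*A*v^2 = 0.5*0.2*1.225*1.32732e-04*379^2 = 2.336 N

2.336 N


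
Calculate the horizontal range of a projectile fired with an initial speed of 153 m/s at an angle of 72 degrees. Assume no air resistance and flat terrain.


R = v0^2 * sin(2*theta) / g = 153^2 * sin(2*72°) / 9.81 = 1403 m

1403 m


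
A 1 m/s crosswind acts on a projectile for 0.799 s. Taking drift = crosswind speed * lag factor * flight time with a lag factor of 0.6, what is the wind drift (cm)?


drift = v_wind * lag * t = 1 * 0.6 * 0.799 = 0.4794 m ≈ 47.94 cm

47.94 cm


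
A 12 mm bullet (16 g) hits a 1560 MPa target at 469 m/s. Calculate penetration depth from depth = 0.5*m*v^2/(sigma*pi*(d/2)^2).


A = pi*(d/2)^2 = pi*(12/2)^2 = 113.097 mm^2
E = 0.5*m*v^2 = 0.5*0.016*469^2 = 1759.69 J
depth = E/(sigma*A) = 1759.69 J / (1560 MPa * 113.097 mm^2) = 1759.69/(1560 * 113.097) m = 0.00997376 m ≈ 9.974 mm

9.974 mm


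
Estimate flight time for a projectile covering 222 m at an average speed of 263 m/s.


t = d/v = 222/263 = 0.8441 s

0.8441 s


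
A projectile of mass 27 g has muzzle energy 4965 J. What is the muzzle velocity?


v = sqrt(2*E/m) = sqrt(2*4965/0.027) = 606.4 m/s

606.4 m/s


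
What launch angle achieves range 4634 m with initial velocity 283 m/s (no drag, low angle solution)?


sin(2*theta) = R*g/v0^2 = 4634*9.81/283^2 = 0.567613, theta = arcsin(0.567613)/2 = 17.29°

17.29 degrees


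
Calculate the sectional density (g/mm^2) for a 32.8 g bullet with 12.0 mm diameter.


SD = m/d^2 = 32.8/12.0^2 = 0.2278 g/mm^2

0.2278 g/mm^2


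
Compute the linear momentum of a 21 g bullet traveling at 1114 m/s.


p = m*v = 0.021*1114 = 23.39 kg·m/s

23.39 kg·m/s


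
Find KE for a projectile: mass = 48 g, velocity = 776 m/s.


E = 0.5*m*v^2 = 0.5*0.048*776^2 = 14452 J

14452 J


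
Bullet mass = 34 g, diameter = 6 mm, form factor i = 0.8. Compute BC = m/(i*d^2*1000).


BC = m/(i*d^2*1000) = 34/(0.8 * 6^2 * 1000) = 0.001181

0.001181


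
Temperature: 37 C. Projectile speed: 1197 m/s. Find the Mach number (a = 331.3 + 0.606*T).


a = 331.3 + 0.606*(37) = 353.722 m/s
M = v/a = 1197/353.722 = 3.384

3.384


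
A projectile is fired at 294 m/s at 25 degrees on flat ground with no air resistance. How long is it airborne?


T = 2*v0*sin(theta)/g = 2*294*sin(25°)/9.81 = 25.33 s

25.33 s


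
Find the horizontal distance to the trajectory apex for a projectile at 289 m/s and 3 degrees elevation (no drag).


R = v0^2*sin(2*theta)/g = 289^2*sin(2*3°)/9.81 = 889.941 m
apex_dist = R/2 = 889.941/2 = 445 m

445 m


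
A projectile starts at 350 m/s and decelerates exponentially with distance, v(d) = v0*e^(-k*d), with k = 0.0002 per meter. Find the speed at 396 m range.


v = v0*exp(-k*d) = 350*exp(-0.0002*396) = 323.3 m/s

323.3 m/s


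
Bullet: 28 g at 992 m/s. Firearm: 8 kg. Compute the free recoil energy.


v_r = m_p*v_p/m_gun = 0.028*992/8 = 3.472 m/s, E_r = 0.5*m_gun*v_r^2 = 0.5*8*3.472^2 = 48.22 J

48.22 J


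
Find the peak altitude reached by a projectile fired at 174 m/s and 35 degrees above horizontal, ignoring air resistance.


H = (v0*sin(theta))^2 / (2g) = (174*sin(35°))^2 / (2*9.81) = 507.7 m

507.7 m


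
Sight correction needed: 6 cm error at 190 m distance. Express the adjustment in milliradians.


1 mrad subtends 1 cm per 10 m of range, so adj = error_cm / (dist_m / 10) = 6 / (190/10) = 0.3158 mrad

0.3158 mrad


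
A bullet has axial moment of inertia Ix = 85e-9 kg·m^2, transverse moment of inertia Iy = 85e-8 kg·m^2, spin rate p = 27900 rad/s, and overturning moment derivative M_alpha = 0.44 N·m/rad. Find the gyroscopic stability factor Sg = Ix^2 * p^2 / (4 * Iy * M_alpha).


Sg = Ix^2 * p^2 / (4 * Iy * M_alpha) = (85e-9)^2 * 27900^2 / (4 * 85e-8 * 0.44) = 3.759

3.759


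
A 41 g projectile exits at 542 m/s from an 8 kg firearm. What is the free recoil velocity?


v_recoil = m_p * v_p / m_gun = 0.041 * 542 / 8 = 2.778 m/s

2.778 m/s


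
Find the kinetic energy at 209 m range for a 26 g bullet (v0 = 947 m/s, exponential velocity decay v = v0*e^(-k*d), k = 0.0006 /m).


v = v0*exp(-k*d) = 947*exp(-0.0006*209) = 835.39 m/s
E = 0.5*m*v^2 = 0.5*0.026*835.39^2 = 9072 J

9072 J


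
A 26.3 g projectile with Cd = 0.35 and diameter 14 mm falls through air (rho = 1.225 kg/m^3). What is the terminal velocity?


A = pi*(d/2)^2 = pi*(14/2000)^2 = 1.53938e-04 m^2
vt = sqrt(2mg/(Cd*rho*A)) = sqrt(2*0.0263*9.81/(0.35 * 1.225 * 1.53938e-04)) = 88.42 m/s

88.42 m/s


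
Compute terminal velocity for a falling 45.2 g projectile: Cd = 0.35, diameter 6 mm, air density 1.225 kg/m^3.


A = pi*(d/2)^2 = pi*(6/2000)^2 = 2.82743e-05 m^2
vt = sqrt(2mg/(Cd*rho*A)) = sqrt(2*0.0452*9.81/(0.35 * 1.225 * 2.82743e-05)) = 270.5 m/s

270.5 m/s


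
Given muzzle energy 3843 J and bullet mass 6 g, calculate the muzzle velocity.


v = sqrt(2*E/m) = sqrt(2*3843/0.006) = 1132 m/s

1132 m/s


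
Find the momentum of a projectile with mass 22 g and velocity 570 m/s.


p = m*v = 0.022*570 = 12.54 kg·m/s

12.54 kg·m/s


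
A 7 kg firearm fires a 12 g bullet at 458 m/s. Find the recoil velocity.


v_recoil = m_p * v_p / m_gun = 0.012 * 458 / 7 = 0.7851 m/s

0.7851 m/s


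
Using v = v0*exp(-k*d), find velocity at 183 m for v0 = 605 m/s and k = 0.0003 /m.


v = v0*exp(-k*d) = 605*exp(-0.0003*183) = 572.7 m/s

572.7 m/s


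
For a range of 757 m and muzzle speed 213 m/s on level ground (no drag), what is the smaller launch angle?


sin(2*theta) = R*g/v0^2 = 757*9.81/213^2 = 0.163684, theta = arcsin(0.163684)/2 = 4.71°

4.71 degrees


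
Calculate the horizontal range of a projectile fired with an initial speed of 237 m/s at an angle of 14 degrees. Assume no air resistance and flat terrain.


R = v0^2 * sin(2*theta) / g = 237^2 * sin(2*14°) / 9.81 = 2688 m

2688 m


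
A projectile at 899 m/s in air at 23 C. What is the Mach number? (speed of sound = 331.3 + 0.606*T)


a = 331.3 + 0.606*(23) = 345.238 m/s
M = v/a = 899/345.238 = 2.604

2.604


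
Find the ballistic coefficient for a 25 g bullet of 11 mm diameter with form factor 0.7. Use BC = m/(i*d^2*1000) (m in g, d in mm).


BC = m/(i*d^2*1000) = 25/(0.7 * 11^2 * 1000) = 0.0002952

0.0002952


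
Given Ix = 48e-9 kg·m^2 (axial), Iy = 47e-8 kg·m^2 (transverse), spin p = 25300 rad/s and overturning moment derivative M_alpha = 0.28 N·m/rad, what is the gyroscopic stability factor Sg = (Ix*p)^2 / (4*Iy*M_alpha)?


Sg = Ix^2 * p^2 / (4 * Iy * M_alpha) = (48e-9)^2 * 25300^2 / (4 * 47e-8 * 0.28) = 2.802

2.802


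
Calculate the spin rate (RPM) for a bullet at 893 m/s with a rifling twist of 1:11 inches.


twist_m = 11*0.0254 = 0.2794 m
spin = v/twist = 893/0.2794 = 3196.135 rev/s
RPM = spin*60 = 3196.135*60 ≈ 191768 RPM

191768 RPM


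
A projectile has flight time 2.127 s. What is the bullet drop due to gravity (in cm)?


drop = 0.5*g*t^2 = 0.5*9.81*2.127^2 = 22.1909 m ≈ 2219 cm

2219 cm


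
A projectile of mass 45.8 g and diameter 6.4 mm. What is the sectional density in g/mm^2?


SD = m/d^2 = 45.8/6.4^2 = 1.118 g/mm^2

1.118 g/mm^2


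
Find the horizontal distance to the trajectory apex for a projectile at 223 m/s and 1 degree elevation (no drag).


R = v0^2*sin(2*theta)/g = 223^2*sin(2*1°)/9.81 = 176.913 m
apex_dist = R/2 = 176.913/2 = 88.46 m

88.46 m


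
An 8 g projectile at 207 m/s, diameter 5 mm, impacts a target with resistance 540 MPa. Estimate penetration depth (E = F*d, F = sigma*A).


A = pi*(d/2)^2 = pi*(5/2)^2 = 19.635 mm^2
E = 0.5*m*v^2 = 0.5*0.008*207^2 = 171.396 J
depth = E/(sigma*A) = 171.396 J / (540 MPa * 19.635 mm^2) = 171.396/(540 * 19.635) m = 0.016165 m ≈ 16.17 mm

16.17 mm


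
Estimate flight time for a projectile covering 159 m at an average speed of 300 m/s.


t = d/v = 159/300 = 0.53 s

0.53 s


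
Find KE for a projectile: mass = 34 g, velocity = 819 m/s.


E = 0.5*m*v^2 = 0.5*0.034*819^2 = 11403 J

11403 J


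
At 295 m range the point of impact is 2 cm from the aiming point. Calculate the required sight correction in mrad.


1 mrad subtends 1 cm per 10 m of range, so adj = error_cm / (dist_m / 10) = 2 / (295/10) = 0.0678 mrad

0.0678 mrad


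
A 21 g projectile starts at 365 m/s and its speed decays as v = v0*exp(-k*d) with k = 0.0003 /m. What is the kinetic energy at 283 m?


v = v0*exp(-k*d) = 365*exp(-0.0003*283) = 335.291 m/s
E = 0.5*m*v^2 = 0.5*0.021*335.291^2 = 1180 J

1180 J


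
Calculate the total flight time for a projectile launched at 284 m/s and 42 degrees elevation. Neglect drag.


T = 2*v0*sin(theta)/g = 2*284*sin(42°)/9.81 = 38.74 s

38.74 s


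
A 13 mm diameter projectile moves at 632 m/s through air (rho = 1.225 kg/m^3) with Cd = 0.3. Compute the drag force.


A = pi*(d/2)^2 = pi*(13/2000)^2 = 1.32732e-04 m^2
Fd = 0.5*Cd*rho*A*v^2 = 0.5*0.3*1.225*1.32732e-04*632^2 = 9.742 N

9.742 N


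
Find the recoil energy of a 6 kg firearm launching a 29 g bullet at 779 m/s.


v_r = m_p*v_p/m_gun = 0.029*779/6 = 3.76517 m/s, E_r = 0.5*m_gun*v_r^2 = 0.5*6*3.76517^2 = 42.53 J

42.53 J


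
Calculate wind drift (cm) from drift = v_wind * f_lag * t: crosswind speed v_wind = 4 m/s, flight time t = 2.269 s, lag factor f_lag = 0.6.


drift = v_wind * lag * t = 4 * 0.6 * 2.269 = 5.4456 m ≈ 544.6 cm

544.6 cm


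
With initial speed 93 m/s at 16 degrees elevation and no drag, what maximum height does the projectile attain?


H = (v0*sin(theta))^2 / (2g) = (93*sin(16°))^2 / (2*9.81) = 33.49 m

33.49 m


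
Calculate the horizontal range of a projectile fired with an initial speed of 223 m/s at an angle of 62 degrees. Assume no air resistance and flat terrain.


R = v0^2 * sin(2*theta) / g = 223^2 * sin(2*62°) / 9.81 = 4203 m

4203 m


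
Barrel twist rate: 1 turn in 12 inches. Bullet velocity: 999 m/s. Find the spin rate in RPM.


twist_m = 12*0.0254 = 0.3048 m
spin = v/twist = 999/0.3048 = 3277.559 rev/s
RPM = spin*60 = 3277.559*60 ≈ 196654 RPM

196654 RPM


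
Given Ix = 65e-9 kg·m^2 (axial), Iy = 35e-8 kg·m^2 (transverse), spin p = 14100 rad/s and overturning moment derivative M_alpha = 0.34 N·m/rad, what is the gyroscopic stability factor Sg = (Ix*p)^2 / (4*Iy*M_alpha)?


Sg = Ix^2 * p^2 / (4 * Iy * M_alpha) = (65e-9)^2 * 14100^2 / (4 * 35e-8 * 0.34) = 1.765

1.765


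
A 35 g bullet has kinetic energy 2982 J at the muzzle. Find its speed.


v = sqrt(2*E/m) = sqrt(2*2982/0.035) = 412.8 m/s

412.8 m/s


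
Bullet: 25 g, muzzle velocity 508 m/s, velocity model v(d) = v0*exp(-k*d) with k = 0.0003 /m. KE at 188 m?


v = v0*exp(-k*d) = 508*exp(-0.0003*188) = 480.142 m/s
E = 0.5*m*v^2 = 0.5*0.025*480.142^2 = 2882 J

2882 J


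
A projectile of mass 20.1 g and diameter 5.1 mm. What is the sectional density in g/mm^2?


SD = m/d^2 = 20.1/5.1^2 = 0.7728 g/mm^2

0.7728 g/mm^2


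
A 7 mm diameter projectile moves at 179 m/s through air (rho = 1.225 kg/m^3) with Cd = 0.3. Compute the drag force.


A = pi*(d/2)^2 = pi*(7/2000)^2 = 3.84845e-05 m^2
Fd = 0.5*Cd*rho*A*v^2 = 0.5*0.3*1.225*3.84845e-05*179^2 = 0.2266 N

0.2266 N


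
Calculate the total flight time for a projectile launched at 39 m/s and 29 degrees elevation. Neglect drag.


T = 2*v0*sin(theta)/g = 2*39*sin(29°)/9.81 = 3.855 s

3.855 s


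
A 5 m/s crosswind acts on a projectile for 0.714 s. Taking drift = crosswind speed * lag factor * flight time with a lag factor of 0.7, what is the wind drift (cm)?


drift = v_wind * lag * t = 5 * 0.7 * 0.714 = 2.499 m ≈ 249.9 cm

249.9 cm


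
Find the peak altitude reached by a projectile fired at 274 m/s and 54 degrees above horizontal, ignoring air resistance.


H = (v0*sin(theta))^2 / (2g) = (274*sin(54°))^2 / (2*9.81) = 2504 m

2504 m


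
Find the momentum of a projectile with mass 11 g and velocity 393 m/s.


p = m*v = 0.011*393 = 4.323 kg·m/s

4.323 kg·m/s


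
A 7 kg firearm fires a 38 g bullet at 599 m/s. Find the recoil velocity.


v_recoil = m_p * v_p / m_gun = 0.038 * 599 / 7 = 3.252 m/s

3.252 m/s


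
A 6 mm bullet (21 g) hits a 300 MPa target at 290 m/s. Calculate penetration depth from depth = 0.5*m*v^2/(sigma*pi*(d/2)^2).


A = pi*(d/2)^2 = pi*(6/2)^2 = 28.2743 mm^2
E = 0.5*m*v^2 = 0.5*0.021*290^2 = 883.05 J
depth = E/(sigma*A) = 883.05 J / (300 MPa * 28.2743 mm^2) = 883.05/(300 * 28.2743) m = 0.104105 m ≈ 104.1 mm

104.1 mm
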